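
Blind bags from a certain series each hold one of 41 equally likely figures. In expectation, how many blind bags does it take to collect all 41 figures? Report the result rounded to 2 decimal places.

176.42

After k distinct figures have appeared, the next blind bag gives a new one with probability (41-k)/41, so the expected wait for the (k+1)-th is 41/(41-k).
E[T] = 41/41 + 41/40 + 41/39 + ... + 41/2 + 41/1 = 41·H_{41}.
H_{41} = 4.303, so E[T] = 176.420.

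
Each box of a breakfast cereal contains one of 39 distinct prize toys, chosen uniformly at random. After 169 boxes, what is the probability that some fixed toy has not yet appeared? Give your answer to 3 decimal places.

0.012

On each box the fixed toy fails to appear with probability 38/39.
P(still missing after 169) = (38/39)^169 = 0.0124.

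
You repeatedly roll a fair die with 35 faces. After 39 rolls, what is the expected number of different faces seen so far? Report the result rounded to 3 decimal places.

For each face, P(seen in 39 rolls) = 1 - (34/35)^39 = 0.6771.
By linearity of expectation, E[distinct seen] = 35·(1 - (34/35)^39) = 23.6996.

23.700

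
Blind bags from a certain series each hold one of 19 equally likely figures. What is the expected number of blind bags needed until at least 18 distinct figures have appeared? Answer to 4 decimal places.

48.4071

With k distinct figures already seen, the next new one arrives after an expected 19/(19-k) blind bags.
Sum over k = 0,...,17: E = 19/19 + 19/18 + 19/17 + ... + 19/3 + 19/2 = 48.40705.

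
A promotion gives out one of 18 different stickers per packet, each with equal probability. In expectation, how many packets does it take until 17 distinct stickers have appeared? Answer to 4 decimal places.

Going from k to k+1 distinct takes a geometric number of packets with mean 18/(18-k).
Sum over k = 0,...,16: E = 18/18 + 18/17 + 18/16 + ... + 18/3 + 18/2 = 44.91195.

44.9119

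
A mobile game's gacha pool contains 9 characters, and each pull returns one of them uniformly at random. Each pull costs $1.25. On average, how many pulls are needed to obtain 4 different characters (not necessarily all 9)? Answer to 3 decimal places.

4.911

Going from k to k+1 distinct takes a geometric number of pulls with mean 9/(9-k).
Sum over k = 0,...,3: E = 9/9 + 9/8 + 9/7 + 9/6 = 4.9107.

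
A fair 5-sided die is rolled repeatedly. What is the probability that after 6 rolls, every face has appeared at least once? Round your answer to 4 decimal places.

0.1152

Let A_i be the event that face i is missing after 6 rolls. By inclusion–exclusion on the A_i,
P(all seen) = Σ_{j=0}^{5} (-1)^j C(5,j)((5-j)/5)^6
= 1.00000 - 1.31072 + 0.46656 - 0.04096 + 0.00032 - 0.00000
= 0.11520.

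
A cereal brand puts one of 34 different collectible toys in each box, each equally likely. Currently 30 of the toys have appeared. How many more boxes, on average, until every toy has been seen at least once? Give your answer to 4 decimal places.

With k distinct toys already seen, the next new one takes an expected 34/(34-k) boxes.
Sum over k = 30,...,33: E = 34/4 + 34/3 + 34/2 + 34/1 = 70.83333.

70.8333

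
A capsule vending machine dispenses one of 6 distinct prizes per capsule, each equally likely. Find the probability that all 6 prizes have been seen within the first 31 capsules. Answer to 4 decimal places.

0.9790

By inclusion–exclusion over which prizes are missing,
P(all seen) = Σ_{j=0}^{6} (-1)^j C(6,j)((6-j)/6)^31
= 1.00000 - 0.02106 + 0.00005 - 0.00000 + 0.00000 - 0.00000 + 0.00000
= 0.97899.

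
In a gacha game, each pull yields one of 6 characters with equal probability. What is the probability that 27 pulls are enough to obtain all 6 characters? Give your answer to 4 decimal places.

Let A_i be the event that character i is missing after 27 pulls. By inclusion–exclusion on the A_i,
P(all seen) = Σ_{j=0}^{6} (-1)^j C(6,j)((6-j)/6)^27
= 1.00000 - 0.04368 + 0.00026 - 0.00000 + 0.00000 - 0.00000 + 0.00000
= 0.95659.

0.9566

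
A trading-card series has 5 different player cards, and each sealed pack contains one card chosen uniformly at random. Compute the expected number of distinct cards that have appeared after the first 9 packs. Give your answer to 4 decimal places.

4.3289

For each card, P(seen in 9 packs) = 1 - (4/5)^9 = 0.86578.
By linearity of expectation, E[distinct seen] = 5·(1 - (4/5)^9) = 4.32891.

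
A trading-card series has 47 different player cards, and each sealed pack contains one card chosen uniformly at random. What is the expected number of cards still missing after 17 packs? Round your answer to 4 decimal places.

For each card, P(unseen after 17) = (46/47)^17 = 0.69378.
By linearity of expectation, E[unseen] = 47·(46/47)^17 = 32.60749.

32.6075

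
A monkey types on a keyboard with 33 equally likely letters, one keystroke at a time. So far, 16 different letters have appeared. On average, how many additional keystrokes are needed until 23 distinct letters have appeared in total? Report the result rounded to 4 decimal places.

With k distinct letters already seen, the next new one takes an expected 33/(33-k) keystrokes.
Sum over k = 16,...,22: E = 33/17 + 33/16 + 33/15 + ... + 33/12 + 33/11 = 16.84928.

16.8493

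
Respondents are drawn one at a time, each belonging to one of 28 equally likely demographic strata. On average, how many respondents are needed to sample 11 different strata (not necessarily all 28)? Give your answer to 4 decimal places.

13.6533

Going from k to k+1 distinct takes a geometric number of respondents with mean 28/(28-k).
Sum over k = 0,...,10: E = 28/28 + 28/27 + 28/26 + ... + 28/19 + 28/18 = 13.65332.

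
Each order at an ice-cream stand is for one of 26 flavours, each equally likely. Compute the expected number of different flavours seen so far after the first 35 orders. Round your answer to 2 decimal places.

For each flavour, P(seen in 35 orders) = 1 - (25/26)^35 = 0.747.
By linearity of expectation, E[distinct seen] = 26·(1 - (25/26)^35) = 19.411.

19.41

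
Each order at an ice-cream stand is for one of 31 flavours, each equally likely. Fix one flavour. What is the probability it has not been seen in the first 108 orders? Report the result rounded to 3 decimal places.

On each order the fixed flavour fails to appear with probability 30/31.
P(still missing after 108) = (30/31)^108 = 0.0290.

0.029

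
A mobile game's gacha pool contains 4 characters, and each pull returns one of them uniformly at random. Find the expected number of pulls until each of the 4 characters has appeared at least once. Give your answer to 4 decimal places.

8.3333

Split into phases: going from k distinct to k+1 distinct takes on average 4/(4-k) pulls.
E[T] = 4/4 + 4/3 + 4/2 + 4/1 = 4·H_{4}.
H_{4} = 2.08333, so E[T] = 8.33333.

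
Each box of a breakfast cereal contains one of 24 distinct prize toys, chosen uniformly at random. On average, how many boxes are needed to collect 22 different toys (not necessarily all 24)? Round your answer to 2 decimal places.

Going from k to k+1 distinct takes a geometric number of boxes with mean 24/(24-k).
Sum over k = 0,...,21: E = 24/24 + 24/23 + 24/22 + ... + 24/4 + 24/3 = 54.623.

54.62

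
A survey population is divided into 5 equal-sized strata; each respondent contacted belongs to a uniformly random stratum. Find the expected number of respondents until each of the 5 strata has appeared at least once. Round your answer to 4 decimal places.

The wait to go from k to k+1 distinct strata is geometric with mean 5/(5-k).
E[T] = 5/5 + 5/4 + 5/3 + 5/2 + 5/1 = 5·H_{5}.
H_{5} = 2.28333, so E[T] = 11.41667.

11.4167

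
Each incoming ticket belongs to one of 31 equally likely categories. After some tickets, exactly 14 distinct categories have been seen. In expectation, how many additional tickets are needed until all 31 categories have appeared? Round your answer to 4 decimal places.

The wait to go from k to k+1 distinct categories is geometric with mean 31/(31-k).
Sum over k = 14,...,30: E = 31/17 + 31/16 + 31/15 + ... + 31/2 + 31/1 = 106.62613.

106.6261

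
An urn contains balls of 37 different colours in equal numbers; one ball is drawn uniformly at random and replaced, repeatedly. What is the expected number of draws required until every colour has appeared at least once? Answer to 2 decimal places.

Split into phases: going from k distinct to k+1 distinct takes on average 37/(37-k) draws.
E[T] = 37/37 + 37/36 + 37/35 + ... + 37/2 + 37/1 = 37·H_{37}.
H_{37} = 4.202, so E[T] = 155.459.

155.46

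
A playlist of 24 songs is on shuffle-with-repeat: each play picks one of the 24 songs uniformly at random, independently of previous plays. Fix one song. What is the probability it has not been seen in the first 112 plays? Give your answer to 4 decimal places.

0.0085

On each play the fixed song fails to appear with probability 23/24.
P(still missing after 112) = (23/24)^112 = 0.00851.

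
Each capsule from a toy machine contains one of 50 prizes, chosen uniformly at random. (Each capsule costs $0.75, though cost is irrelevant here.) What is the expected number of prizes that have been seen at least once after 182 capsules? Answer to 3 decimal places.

For each prize, P(seen in 182 capsules) = 1 - (49/50)^182 = 0.9747.
By linearity of expectation, E[distinct seen] = 50·(1 - (49/50)^182) = 48.7349.

48.735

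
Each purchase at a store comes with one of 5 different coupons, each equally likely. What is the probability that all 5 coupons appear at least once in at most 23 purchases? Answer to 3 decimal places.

0.971

Let A_i be the event that coupon i is missing after 23 purchases. By inclusion–exclusion on the A_i,
P(all seen) = Σ_{j=0}^{5} (-1)^j C(5,j)((5-j)/5)^23
= 1.0000 - 0.0295 + 0.0001 - 0.0000 + 0.0000 - 0.0000
= 0.9706.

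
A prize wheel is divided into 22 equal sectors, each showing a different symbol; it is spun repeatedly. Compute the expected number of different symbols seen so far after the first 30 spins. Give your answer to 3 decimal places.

For each symbol, P(seen in 30 spins) = 1 - (21/22)^30 = 0.7523.
By linearity of expectation, E[distinct seen] = 22·(1 - (21/22)^30) = 16.5509.

16.551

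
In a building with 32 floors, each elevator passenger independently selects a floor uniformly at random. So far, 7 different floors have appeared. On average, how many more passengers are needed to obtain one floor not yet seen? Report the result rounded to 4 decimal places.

The number of passengers until the next new floor is geometric with success probability 25/32, so its mean is 32/25.
E = 32/25 = 1.28000.

1.2800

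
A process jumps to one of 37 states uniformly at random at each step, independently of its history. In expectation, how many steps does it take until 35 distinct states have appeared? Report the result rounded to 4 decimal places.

Going from k to k+1 distinct takes a geometric number of steps with mean 37/(37-k).
Sum over k = 0,...,34: E = 37/37 + 37/36 + 37/35 + ... + 37/4 + 37/3 = 99.95869.

99.9587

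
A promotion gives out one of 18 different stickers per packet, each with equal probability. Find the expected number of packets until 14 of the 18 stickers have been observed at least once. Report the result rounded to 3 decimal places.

Going from k to k+1 distinct takes a geometric number of packets with mean 18/(18-k).
Sum over k = 0,...,13: E = 18/18 + 18/17 + 18/16 + ... + 18/6 + 18/5 = 25.4119.

25.412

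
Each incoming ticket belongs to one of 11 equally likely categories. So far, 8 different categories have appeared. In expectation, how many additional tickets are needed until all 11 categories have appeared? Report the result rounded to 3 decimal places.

From k distinct to k+1 distinct takes on average 11/(11-k) tickets.
Sum over k = 8,...,10: E = 11/3 + 11/2 + 11/1 = 20.1667.

20.167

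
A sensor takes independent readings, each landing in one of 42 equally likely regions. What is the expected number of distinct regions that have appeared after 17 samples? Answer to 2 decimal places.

For each region, P(seen in 17 samples) = 1 - (41/42)^17 = 0.336.
By linearity of expectation, E[distinct seen] = 42·(1 - (41/42)^17) = 14.117.

14.12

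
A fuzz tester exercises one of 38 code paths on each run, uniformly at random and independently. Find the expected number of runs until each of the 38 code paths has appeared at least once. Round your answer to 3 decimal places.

The wait to go from k to k+1 distinct code paths is geometric with mean 38/(38-k).
E[T] = 38/38 + 38/37 + 38/36 + ... + 38/2 + 38/1 = 38·H_{38}.
H_{38} = 4.2279, so E[T] = 160.6603.

160.660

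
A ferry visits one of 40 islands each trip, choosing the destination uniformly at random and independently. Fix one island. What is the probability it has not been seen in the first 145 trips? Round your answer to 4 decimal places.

Each trip misses the fixed island with probability (40-1)/40 = 39/40, independently.
P(still missing after 145) = (39/40)^145 = 0.02545.

0.0254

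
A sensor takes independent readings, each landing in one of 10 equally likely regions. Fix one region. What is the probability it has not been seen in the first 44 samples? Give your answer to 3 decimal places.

0.010

Each sample misses the fixed region with probability (10-1)/10 = 9/10, independently.
P(still missing after 44) = (9/10)^44 = 0.0097.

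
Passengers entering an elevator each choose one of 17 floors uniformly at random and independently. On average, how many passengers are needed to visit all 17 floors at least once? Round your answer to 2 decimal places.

58.47

After k distinct floors have appeared, the next passenger gives a new one with probability (17-k)/17, so the expected wait for the (k+1)-th is 17/(17-k).
E[T] = 17/17 + 17/16 + 17/15 + ... + 17/2 + 17/1 = 17·H_{17}.
H_{17} = 3.440, so E[T] = 58.472.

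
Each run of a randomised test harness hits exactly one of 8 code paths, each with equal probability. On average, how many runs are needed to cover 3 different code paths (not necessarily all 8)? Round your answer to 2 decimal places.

3.48

Going from k to k+1 distinct takes a geometric number of runs with mean 8/(8-k).
Sum over k = 0,...,2: E = 8/8 + 8/7 + 8/6 = 3.476.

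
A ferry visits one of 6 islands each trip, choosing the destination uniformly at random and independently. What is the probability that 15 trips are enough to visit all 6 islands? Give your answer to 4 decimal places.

Let A_i be the event that island i is missing after 15 trips. By inclusion–exclusion on the A_i,
P(all seen) = Σ_{j=0}^{6} (-1)^j C(6,j)((6-j)/6)^15
= 1.00000 - 0.38943 + 0.03425 - 0.00061 + 0.00000 - 0.00000 + 0.00000
= 0.64421.

0.6442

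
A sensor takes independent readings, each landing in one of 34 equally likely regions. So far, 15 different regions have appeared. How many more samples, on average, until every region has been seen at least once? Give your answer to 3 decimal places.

With k distinct regions already seen, the next new one takes an expected 34/(34-k) samples.
Sum over k = 15,...,33: E = 34/19 + 34/18 + 34/17 + ... + 34/2 + 34/1 = 120.6231.

120.623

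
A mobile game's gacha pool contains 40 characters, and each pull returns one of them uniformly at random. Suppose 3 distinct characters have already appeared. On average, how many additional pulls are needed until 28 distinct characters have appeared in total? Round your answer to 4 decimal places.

From k distinct to k+1 distinct takes on average 40/(40-k) pulls.
Sum over k = 3,...,27: E = 40/37 + 40/36 + 40/35 + ... + 40/14 + 40/13 = 43.93502.

43.9350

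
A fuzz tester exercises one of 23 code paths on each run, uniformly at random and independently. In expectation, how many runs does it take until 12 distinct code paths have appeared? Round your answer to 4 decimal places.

16.4315

Going from k to k+1 distinct takes a geometric number of runs with mean 23/(23-k).
Sum over k = 0,...,11: E = 23/23 + 23/22 + 23/21 + ... + 23/13 + 23/12 = 16.43153.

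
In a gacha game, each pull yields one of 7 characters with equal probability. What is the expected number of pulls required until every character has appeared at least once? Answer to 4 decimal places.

18.1500

The wait to go from k to k+1 distinct characters is geometric with mean 7/(7-k).
E[T] = 7/7 + 7/6 + 7/5 + ... + 7/2 + 7/1 = 7·H_{7}.
H_{7} = 2.59286, so E[T] = 18.15000.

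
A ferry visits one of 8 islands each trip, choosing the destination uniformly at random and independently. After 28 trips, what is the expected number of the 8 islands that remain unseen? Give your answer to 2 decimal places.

For each island, P(unseen after 28) = (7/8)^28 = 0.024.
By linearity of expectation, E[unseen] = 8·(7/8)^28 = 0.190.

0.19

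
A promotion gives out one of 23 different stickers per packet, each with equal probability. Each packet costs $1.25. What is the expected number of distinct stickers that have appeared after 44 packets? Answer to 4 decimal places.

For each sticker, P(seen in 44 packets) = 1 - (22/23)^44 = 0.85856.
By linearity of expectation, E[distinct seen] = 23·(1 - (22/23)^44) = 19.74687.

19.7469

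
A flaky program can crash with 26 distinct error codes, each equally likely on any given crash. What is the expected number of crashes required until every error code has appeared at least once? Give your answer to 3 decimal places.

After k distinct error codes have appeared, the next crash gives a new one with probability (26-k)/26, so the expected wait for the (k+1)-th is 26/(26-k).
E[T] = 26/26 + 26/25 + 26/24 + ... + 26/2 + 26/1 = 26·H_{26}.
H_{26} = 3.8544, so E[T] = 100.2149.

100.215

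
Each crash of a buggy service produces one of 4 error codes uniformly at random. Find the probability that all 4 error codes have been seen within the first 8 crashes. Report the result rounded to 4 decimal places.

Let A_i be the event that error code i is missing after 8 crashes. By inclusion–exclusion on the A_i,
P(all seen) = Σ_{j=0}^{4} (-1)^j C(4,j)((4-j)/4)^8
= 1.00000 - 0.40045 + 0.02344 - 0.00006 + 0.00000
= 0.62292.

0.6229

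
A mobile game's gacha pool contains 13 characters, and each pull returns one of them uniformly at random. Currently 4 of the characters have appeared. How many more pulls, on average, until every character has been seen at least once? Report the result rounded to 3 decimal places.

36.777

The wait to go from k to k+1 distinct characters is geometric with mean 13/(13-k).
Sum over k = 4,...,12: E = 13/9 + 13/8 + 13/7 + ... + 13/2 + 13/1 = 36.7766.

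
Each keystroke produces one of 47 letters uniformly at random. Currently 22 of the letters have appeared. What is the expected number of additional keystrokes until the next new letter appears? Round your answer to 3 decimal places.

The number of keystrokes until the next new letter is geometric with success probability 25/47, so its mean is 47/25.
E = 47/25 = 1.8800.

1.880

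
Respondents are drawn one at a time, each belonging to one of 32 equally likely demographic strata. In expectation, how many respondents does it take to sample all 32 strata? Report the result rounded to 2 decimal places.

129.87

Split into phases: going from k distinct to k+1 distinct takes on average 32/(32-k) respondents.
E[T] = 32/32 + 32/31 + 32/30 + ... + 32/2 + 32/1 = 32·H_{32}.
H_{32} = 4.058, so E[T] = 129.872.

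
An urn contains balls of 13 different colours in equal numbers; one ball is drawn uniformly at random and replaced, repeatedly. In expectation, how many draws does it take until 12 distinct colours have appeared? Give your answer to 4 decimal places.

Going from k to k+1 distinct takes a geometric number of draws with mean 13/(13-k).
Sum over k = 0,...,11: E = 13/13 + 13/12 + 13/11 + ... + 13/3 + 13/2 = 28.34174.

28.3417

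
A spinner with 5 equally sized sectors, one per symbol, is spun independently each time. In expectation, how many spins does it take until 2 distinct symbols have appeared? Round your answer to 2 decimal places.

With k distinct symbols already seen, the next new one arrives after an expected 5/(5-k) spins.
Sum over k = 0,...,1: E = 5/5 + 5/4 = 2.250.

2.25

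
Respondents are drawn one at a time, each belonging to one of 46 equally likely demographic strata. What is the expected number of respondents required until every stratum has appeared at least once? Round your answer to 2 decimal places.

Split into phases: going from k distinct to k+1 distinct takes on average 46/(46-k) respondents.
E[T] = 46/46 + 46/45 + 46/44 + ... + 46/2 + 46/1 = 46·H_{46}.
H_{46} = 4.417, so E[T] = 203.168.

203.17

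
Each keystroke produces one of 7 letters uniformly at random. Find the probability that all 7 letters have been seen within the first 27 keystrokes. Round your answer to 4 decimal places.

Let A_i be the event that letter i is missing after 27 keystrokes. By inclusion–exclusion on the A_i,
P(all seen) = Σ_{j=0}^{7} (-1)^j C(7,j)((7-j)/7)^27
= 1.00000 - 0.10903 + 0.00238 - 0.00001 + 0.00000 - 0.00000 + 0.00000 - 0.00000
= 0.89334.

0.8933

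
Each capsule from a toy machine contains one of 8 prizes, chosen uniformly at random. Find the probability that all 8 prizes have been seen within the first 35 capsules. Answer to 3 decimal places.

By inclusion–exclusion over which prizes are missing,
P(all seen) = Σ_{j=0}^{8} (-1)^j C(8,j)((8-j)/8)^35
= 1.0000 - 0.0747 + 0.0012 - 0.0000 + 0.0000 - 0.0000 + 0.0000 - 0.0000 + 0.0000
= 0.9265.

0.926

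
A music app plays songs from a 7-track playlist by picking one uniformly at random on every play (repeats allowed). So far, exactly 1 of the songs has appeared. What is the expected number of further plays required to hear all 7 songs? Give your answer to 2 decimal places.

17.15

From k distinct to k+1 distinct takes on average 7/(7-k) plays.
Sum over k = 1,...,6: E = 7/6 + 7/5 + 7/4 + 7/3 + 7/2 + 7/1 = 17.150.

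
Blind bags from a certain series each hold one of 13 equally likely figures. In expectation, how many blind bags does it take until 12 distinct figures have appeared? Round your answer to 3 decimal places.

28.342

Going from k to k+1 distinct takes a geometric number of blind bags with mean 13/(13-k).
Sum over k = 0,...,11: E = 13/13 + 13/12 + 13/11 + ... + 13/3 + 13/2 = 28.3417.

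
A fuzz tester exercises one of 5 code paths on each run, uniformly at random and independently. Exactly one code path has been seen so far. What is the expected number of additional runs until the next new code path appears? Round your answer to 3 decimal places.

1.250

Each run yields a new code path with probability (5-1)/5 = 4/5, so the wait is geometric with mean 5/4.
E = 5/4 = 1.2500.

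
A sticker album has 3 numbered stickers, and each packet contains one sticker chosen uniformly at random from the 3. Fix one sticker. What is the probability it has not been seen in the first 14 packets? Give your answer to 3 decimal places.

On each packet the fixed sticker fails to appear with probability 2/3.
P(still missing after 14) = (2/3)^14 = 0.0034.

0.003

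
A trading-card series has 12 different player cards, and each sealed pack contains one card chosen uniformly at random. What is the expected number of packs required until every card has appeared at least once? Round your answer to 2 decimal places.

The wait to go from k to k+1 distinct cards is geometric with mean 12/(12-k).
E[T] = 12/12 + 12/11 + 12/10 + ... + 12/2 + 12/1 = 12·H_{12}.
H_{12} = 3.103, so E[T] = 37.239.

37.24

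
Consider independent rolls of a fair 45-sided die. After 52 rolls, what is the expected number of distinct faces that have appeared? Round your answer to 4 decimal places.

31.0138

For each face, P(seen in 52 rolls) = 1 - (44/45)^52 = 0.68919.
By linearity of expectation, E[distinct seen] = 45·(1 - (44/45)^52) = 31.01376.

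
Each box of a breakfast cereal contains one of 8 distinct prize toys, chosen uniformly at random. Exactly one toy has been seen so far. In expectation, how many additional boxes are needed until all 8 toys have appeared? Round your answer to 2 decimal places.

With k distinct toys already seen, the next new one takes an expected 8/(8-k) boxes.
Sum over k = 1,...,7: E = 8/7 + 8/6 + 8/5 + ... + 8/2 + 8/1 = 20.743.

20.74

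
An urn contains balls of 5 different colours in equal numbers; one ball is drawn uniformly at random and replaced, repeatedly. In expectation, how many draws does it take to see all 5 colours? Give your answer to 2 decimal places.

The wait to go from k to k+1 distinct colours is geometric with mean 5/(5-k).
E[T] = 5/5 + 5/4 + 5/3 + 5/2 + 5/1 = 5·H_{5}.
H_{5} = 2.283, so E[T] = 11.417.

11.42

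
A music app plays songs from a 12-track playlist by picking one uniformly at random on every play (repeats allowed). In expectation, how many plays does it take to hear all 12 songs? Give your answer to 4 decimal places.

37.2385

The wait to go from k to k+1 distinct songs is geometric with mean 12/(12-k).
E[T] = 12/12 + 12/11 + 12/10 + ... + 12/2 + 12/1 = 12·H_{12}.
H_{12} = 3.10321, so E[T] = 37.23853.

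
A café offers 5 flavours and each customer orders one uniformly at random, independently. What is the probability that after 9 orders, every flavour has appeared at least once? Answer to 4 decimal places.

By inclusion–exclusion over which flavours are missing,
P(all seen) = Σ_{j=0}^{5} (-1)^j C(5,j)((5-j)/5)^9
= 1.00000 - 0.67109 + 0.10078 - 0.00262 + 0.00000 - 0.00000
= 0.42707.

0.4271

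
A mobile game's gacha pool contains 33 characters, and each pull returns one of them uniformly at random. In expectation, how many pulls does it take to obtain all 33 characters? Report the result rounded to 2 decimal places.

134.93

After k distinct characters have appeared, the next pull gives a new one with probability (33-k)/33, so the expected wait for the (k+1)-th is 33/(33-k).
E[T] = 33/33 + 33/32 + 33/31 + ... + 33/2 + 33/1 = 33·H_{33}.
H_{33} = 4.089, so E[T] = 134.930.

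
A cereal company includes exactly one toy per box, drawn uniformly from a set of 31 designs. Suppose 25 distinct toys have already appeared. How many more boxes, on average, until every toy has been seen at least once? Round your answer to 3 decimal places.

From k distinct to k+1 distinct takes on average 31/(31-k) boxes.
Sum over k = 25,...,30: E = 31/6 + 31/5 + 31/4 + 31/3 + 31/2 + 31/1 = 75.9500.

75.950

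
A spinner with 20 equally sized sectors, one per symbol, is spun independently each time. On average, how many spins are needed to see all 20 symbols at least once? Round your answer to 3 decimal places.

71.955

Split into phases: going from k distinct to k+1 distinct takes on average 20/(20-k) spins.
E[T] = 20/20 + 20/19 + 20/18 + ... + 20/2 + 20/1 = 20·H_{20}.
H_{20} = 3.5977, so E[T] = 71.9548.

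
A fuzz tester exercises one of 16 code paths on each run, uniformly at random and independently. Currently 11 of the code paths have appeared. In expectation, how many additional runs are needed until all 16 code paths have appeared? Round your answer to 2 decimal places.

The wait to go from k to k+1 distinct code paths is geometric with mean 16/(16-k).
Sum over k = 11,...,15: E = 16/5 + 16/4 + 16/3 + 16/2 + 16/1 = 36.533.

36.53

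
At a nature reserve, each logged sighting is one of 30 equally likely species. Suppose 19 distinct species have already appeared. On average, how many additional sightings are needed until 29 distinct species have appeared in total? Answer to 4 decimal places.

With k distinct species already seen, the next new one takes an expected 30/(30-k) sightings.
Sum over k = 19,...,28: E = 30/11 + 30/10 + 30/9 + ... + 30/3 + 30/2 = 60.59632.

60.5963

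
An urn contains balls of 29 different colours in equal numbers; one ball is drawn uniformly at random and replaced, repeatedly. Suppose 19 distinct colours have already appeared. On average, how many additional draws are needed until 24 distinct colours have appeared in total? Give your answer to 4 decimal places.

From k distinct to k+1 distinct takes on average 29/(29-k) draws.
Sum over k = 19,...,23: E = 29/10 + 29/9 + 29/8 + 29/7 + 29/6 = 18.72341.

18.7234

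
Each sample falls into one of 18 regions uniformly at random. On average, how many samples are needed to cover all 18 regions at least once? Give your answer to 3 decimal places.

Split into phases: going from k distinct to k+1 distinct takes on average 18/(18-k) samples.
E[T] = 18/18 + 18/17 + 18/16 + ... + 18/2 + 18/1 = 18·H_{18}.
H_{18} = 3.4951, so E[T] = 62.9119.

62.912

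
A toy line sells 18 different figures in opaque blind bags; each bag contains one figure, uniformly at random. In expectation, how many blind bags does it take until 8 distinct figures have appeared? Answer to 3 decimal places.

10.191

With k distinct figures already seen, the next new one arrives after an expected 18/(18-k) blind bags.
Sum over k = 0,...,7: E = 18/18 + 18/17 + 18/16 + ... + 18/12 + 18/11 = 10.1905.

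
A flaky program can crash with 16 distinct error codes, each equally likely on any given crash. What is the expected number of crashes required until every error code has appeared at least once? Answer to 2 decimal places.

The wait to go from k to k+1 distinct error codes is geometric with mean 16/(16-k).
E[T] = 16/16 + 16/15 + 16/14 + ... + 16/2 + 16/1 = 16·H_{16}.
H_{16} = 3.381, so E[T] = 54.092.

54.09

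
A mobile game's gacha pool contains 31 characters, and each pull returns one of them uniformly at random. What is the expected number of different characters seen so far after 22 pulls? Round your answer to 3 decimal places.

15.931

For each character, P(seen in 22 pulls) = 1 - (30/31)^22 = 0.5139.
By linearity of expectation, E[distinct seen] = 31·(1 - (30/31)^22) = 15.9314.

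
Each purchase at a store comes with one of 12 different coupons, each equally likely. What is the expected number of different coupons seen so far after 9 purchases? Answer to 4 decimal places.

6.5162

For each coupon, P(seen in 9 purchases) = 1 - (11/12)^9 = 0.54301.
By linearity of expectation, E[distinct seen] = 12·(1 - (11/12)^9) = 6.51617.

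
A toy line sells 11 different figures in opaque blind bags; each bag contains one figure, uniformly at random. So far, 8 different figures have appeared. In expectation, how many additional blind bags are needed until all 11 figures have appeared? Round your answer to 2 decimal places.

20.17

From k distinct to k+1 distinct takes on average 11/(11-k) blind bags.
Sum over k = 8,...,10: E = 11/3 + 11/2 + 11/1 = 20.167.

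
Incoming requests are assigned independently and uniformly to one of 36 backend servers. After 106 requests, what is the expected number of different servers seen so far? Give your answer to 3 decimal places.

For each server, P(seen in 106 requests) = 1 - (35/36)^106 = 0.9495.
By linearity of expectation, E[distinct seen] = 36·(1 - (35/36)^106) = 34.1826.

34.183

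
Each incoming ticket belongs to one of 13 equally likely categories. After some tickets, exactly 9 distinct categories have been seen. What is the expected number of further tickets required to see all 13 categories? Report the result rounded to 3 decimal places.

27.083

With k distinct categories already seen, the next new one takes an expected 13/(13-k) tickets.
Sum over k = 9,...,12: E = 13/4 + 13/3 + 13/2 + 13/1 = 27.0833.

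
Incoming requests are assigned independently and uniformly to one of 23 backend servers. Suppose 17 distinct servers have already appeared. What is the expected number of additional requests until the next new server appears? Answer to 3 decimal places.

3.833

The number of requests until the next new server is geometric with success probability 6/23, so its mean is 23/6.
E = 23/6 = 3.8333.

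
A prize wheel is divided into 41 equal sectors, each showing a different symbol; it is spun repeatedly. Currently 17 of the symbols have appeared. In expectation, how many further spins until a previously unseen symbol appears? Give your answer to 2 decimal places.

Each spin yields a new symbol with probability (41-17)/41 = 24/41, so the wait is geometric with mean 41/24.
E = 41/24 = 1.708.

1.71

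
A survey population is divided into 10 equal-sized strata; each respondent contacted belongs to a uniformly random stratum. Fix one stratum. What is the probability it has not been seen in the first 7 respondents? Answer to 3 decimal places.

0.478

On each respondent the fixed stratum fails to appear with probability 9/10.
P(still missing after 7) = (9/10)^7 = 0.4783.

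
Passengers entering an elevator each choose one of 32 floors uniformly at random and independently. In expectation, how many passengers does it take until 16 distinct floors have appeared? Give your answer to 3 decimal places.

21.689

Going from k to k+1 distinct takes a geometric number of passengers with mean 32/(32-k).
Sum over k = 0,...,15: E = 32/32 + 32/31 + 32/30 + ... + 32/18 + 32/17 = 21.6885.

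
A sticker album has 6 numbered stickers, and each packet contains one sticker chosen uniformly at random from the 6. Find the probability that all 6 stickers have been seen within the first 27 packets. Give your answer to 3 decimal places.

Let A_i be the event that sticker i is missing after 27 packets. By inclusion–exclusion on the A_i,
P(all seen) = Σ_{j=0}^{6} (-1)^j C(6,j)((6-j)/6)^27
= 1.0000 - 0.0437 + 0.0003 - 0.0000 + 0.0000 - 0.0000 + 0.0000
= 0.9566.

0.957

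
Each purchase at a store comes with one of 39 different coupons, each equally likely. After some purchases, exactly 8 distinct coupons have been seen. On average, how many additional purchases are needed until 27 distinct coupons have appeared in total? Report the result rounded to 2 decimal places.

36.04

The wait to go from k to k+1 distinct coupons is geometric with mean 39/(39-k).
Sum over k = 8,...,26: E = 39/31 + 39/30 + 39/29 + ... + 39/14 + 39/13 = 36.037.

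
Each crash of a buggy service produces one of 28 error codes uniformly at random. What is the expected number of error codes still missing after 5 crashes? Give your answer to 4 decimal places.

23.3446

For each error code, P(unseen after 5) = (27/28)^5 = 0.83374.
By linearity of expectation, E[unseen] = 28·(27/28)^5 = 23.34461.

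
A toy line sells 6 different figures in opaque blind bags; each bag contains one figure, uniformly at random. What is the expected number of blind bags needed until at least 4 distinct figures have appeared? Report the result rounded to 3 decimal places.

5.700

Going from k to k+1 distinct takes a geometric number of blind bags with mean 6/(6-k).
Sum over k = 0,...,3: E = 6/6 + 6/5 + 6/4 + 6/3 = 5.7000.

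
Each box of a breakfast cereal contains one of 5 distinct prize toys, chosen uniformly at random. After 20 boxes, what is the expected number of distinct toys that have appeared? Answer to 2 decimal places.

For each toy, P(seen in 20 boxes) = 1 - (4/5)^20 = 0.988.
By linearity of expectation, E[distinct seen] = 5·(1 - (4/5)^20) = 4.942.

4.94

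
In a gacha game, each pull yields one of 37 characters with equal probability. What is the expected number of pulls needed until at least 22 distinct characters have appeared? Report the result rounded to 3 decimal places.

Going from k to k+1 distinct takes a geometric number of pulls with mean 37/(37-k).
Sum over k = 0,...,21: E = 37/37 + 37/36 + 37/35 + ... + 37/17 + 37/16 = 32.6842.

32.684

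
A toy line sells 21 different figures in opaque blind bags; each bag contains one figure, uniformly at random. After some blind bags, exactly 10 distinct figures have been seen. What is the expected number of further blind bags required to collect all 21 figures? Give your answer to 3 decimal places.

63.417

The wait to go from k to k+1 distinct figures is geometric with mean 21/(21-k).
Sum over k = 10,...,20: E = 21/11 + 21/10 + 21/9 + ... + 21/2 + 21/1 = 63.4174.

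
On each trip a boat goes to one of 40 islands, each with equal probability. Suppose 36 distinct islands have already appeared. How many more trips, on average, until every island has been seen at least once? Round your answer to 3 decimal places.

83.333

The wait to go from k to k+1 distinct islands is geometric with mean 40/(40-k).
Sum over k = 36,...,39: E = 40/4 + 40/3 + 40/2 + 40/1 = 83.3333.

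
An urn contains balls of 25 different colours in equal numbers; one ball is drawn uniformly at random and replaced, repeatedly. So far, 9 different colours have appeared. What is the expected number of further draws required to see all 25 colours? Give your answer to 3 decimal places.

With k distinct colours already seen, the next new one takes an expected 25/(25-k) draws.
Sum over k = 9,...,24: E = 25/16 + 25/15 + 25/14 + ... + 25/2 + 25/1 = 84.5182.

84.518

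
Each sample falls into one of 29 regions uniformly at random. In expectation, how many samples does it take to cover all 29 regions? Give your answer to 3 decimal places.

114.888

After k distinct regions have appeared, the next sample gives a new one with probability (29-k)/29, so the expected wait for the (k+1)-th is 29/(29-k).
E[T] = 29/29 + 29/28 + 29/27 + ... + 29/2 + 29/1 = 29·H_{29}.
H_{29} = 3.9617, so E[T] = 114.8880.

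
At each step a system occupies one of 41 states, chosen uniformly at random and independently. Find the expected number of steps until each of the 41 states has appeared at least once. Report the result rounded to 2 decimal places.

The wait to go from k to k+1 distinct states is geometric with mean 41/(41-k).
E[T] = 41/41 + 41/40 + 41/39 + ... + 41/2 + 41/1 = 41·H_{41}.
H_{41} = 4.303, so E[T] = 176.420.

176.42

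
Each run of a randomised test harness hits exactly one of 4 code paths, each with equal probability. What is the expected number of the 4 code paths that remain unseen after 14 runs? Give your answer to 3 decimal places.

0.071

For each code path, P(unseen after 14) = (3/4)^14 = 0.0178.
By linearity of expectation, E[unseen] = 4·(3/4)^14 = 0.0713.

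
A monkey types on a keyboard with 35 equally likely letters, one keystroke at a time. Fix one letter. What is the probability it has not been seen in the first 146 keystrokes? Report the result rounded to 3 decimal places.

On each keystroke the fixed letter fails to appear with probability 34/35.
P(still missing after 146) = (34/35)^146 = 0.0145.

0.015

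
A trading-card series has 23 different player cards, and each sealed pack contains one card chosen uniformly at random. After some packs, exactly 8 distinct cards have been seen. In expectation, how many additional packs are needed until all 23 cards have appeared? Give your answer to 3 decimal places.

76.319

With k distinct cards already seen, the next new one takes an expected 23/(23-k) packs.
Sum over k = 8,...,22: E = 23/15 + 23/14 + 23/13 + ... + 23/2 + 23/1 = 76.3193.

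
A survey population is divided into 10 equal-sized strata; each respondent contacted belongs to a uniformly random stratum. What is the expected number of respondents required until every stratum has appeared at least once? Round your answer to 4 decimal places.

29.2897

The wait to go from k to k+1 distinct strata is geometric with mean 10/(10-k).
E[T] = 10/10 + 10/9 + 10/8 + ... + 10/2 + 10/1 = 10·H_{10}.
H_{10} = 2.92897, so E[T] = 29.28968.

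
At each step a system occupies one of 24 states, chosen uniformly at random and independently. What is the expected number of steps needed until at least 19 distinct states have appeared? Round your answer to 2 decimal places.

With k distinct states already seen, the next new one arrives after an expected 24/(24-k) steps.
Sum over k = 0,...,18: E = 24/24 + 24/23 + 24/22 + ... + 24/7 + 24/6 = 35.823.

35.82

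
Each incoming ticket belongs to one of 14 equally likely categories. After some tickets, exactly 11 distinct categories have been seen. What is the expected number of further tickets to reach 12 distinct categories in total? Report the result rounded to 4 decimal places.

4.6667

With k distinct categories already seen, the next new one takes an expected 14/(14-k) tickets.
Only the k = 11 term is needed: E = 14/3 = 4.66667.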